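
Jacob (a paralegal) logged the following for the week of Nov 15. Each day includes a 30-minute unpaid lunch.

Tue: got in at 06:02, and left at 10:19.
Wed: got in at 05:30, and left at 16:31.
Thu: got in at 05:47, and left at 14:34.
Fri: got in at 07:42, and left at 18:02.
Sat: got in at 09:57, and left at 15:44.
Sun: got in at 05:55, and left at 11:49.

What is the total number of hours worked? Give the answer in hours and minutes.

Tue: 06:02–10:19 = 4 h 17 min; less 30 min break → 3 h 47 min
Wed: 05:30–16:31 = 11 h 1 min; less 30 min break → 10 h 31 min
Thu: 05:47–14:34 = 8 h 47 min; less 30 min break → 8 h 17 min
Fri: 07:42–18:02 = 10 h 20 min; less 30 min break → 9 h 50 min
Sat: 09:57–15:44 = 5 h 47 min; less 30 min break → 5 h 17 min
Sun: 05:55–11:49 = 5 h 54 min; less 30 min break → 5 h 24 min
Total: 3 h 47 min + 10 h 31 min + 8 h 17 min + 9 h 50 min + 5 h 17 min + 5 h 24 min = 43 h 6 min.

43 h 6 min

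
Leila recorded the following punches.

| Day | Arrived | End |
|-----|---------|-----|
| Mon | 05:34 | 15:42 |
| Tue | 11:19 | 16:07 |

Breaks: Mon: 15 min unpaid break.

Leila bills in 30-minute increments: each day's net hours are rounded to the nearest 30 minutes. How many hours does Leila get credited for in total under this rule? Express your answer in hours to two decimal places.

Mon: 05:34–15:42 = 10 h 8 min − 15 min = 9 h 53 min → rounds to 10 h 0 min
Tue: 11:19–16:07 = 4 h 48 min → rounds to 5 h 0 min
Total credited: 15 h 0 min.

15.00 hours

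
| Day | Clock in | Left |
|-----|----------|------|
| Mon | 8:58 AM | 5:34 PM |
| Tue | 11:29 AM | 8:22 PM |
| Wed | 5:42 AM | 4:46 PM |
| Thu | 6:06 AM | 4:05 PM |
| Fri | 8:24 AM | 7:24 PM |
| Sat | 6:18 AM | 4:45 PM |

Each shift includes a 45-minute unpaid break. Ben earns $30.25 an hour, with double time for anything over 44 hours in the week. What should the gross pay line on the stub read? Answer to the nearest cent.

Mon: 8:58 AM–5:34 PM = 8 h 36 min; less 45 min break → 7 h 51 min
Tue: 11:29 AM–8:22 PM = 8 h 53 min; less 45 min break → 8 h 8 min
Wed: 5:42 AM–4:46 PM = 11 h 4 min; less 45 min break → 10 h 19 min
Thu: 6:06 AM–4:05 PM = 9 h 59 min; less 45 min break → 9 h 14 min
Fri: 8:24 AM–7:24 PM = 11 h 0 min; less 45 min break → 10 h 15 min
Sat: 6:18 AM–4:45 PM = 10 h 27 min; less 45 min break → 9 h 42 min
Total worked: 55 h 29 min = 3329 min.
Regular 44 h 0 min = 2640 min at $30.25/h; overtime 11 h 29 min = 689 min at $60.50/h.
Pay = (2640 × $30.25 + 689 × $60.50) ÷ 60 = $2025.74.

$2025.74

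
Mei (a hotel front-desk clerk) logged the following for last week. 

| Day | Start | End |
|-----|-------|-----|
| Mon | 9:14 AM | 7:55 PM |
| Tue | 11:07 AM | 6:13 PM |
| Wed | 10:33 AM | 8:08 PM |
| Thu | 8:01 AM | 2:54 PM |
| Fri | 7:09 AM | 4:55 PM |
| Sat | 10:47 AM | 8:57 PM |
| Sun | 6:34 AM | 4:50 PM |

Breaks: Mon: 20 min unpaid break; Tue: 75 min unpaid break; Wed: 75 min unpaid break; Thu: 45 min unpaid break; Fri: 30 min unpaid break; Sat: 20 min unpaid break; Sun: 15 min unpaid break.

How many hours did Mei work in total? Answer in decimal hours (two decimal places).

Mon: 9:14 AM–7:55 PM = 10 h 41 min; less 20 min break → 10 h 21 min
Tue: 11:07 AM–6:13 PM = 7 h 6 min; less 75 min break → 5 h 51 min
Wed: 10:33 AM–8:08 PM = 9 h 35 min; less 75 min break → 8 h 20 min
Thu: 8:01 AM–2:54 PM = 6 h 53 min; less 45 min break → 6 h 8 min
Fri: 7:09 AM–4:55 PM = 9 h 46 min; less 30 min break → 9 h 16 min
Sat: 10:47 AM–8:57 PM = 10 h 10 min; less 20 min break → 9 h 50 min
Sun: 6:34 AM–4:50 PM = 10 h 16 min; less 15 min break → 10 h 1 min
Total: 10 h 21 min + 5 h 51 min + 8 h 20 min + 6 h 8 min + 9 h 16 min + 9 h 50 min + 10 h 1 min = 59 h 47 min.

59.78 hours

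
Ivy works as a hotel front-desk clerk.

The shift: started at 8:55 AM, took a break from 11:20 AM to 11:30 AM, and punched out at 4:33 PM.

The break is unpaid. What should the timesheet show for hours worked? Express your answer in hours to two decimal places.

7.47 hours

The shift: 8:55 AM–4:33 PM = 7 h 38 min; less 10 min break → 7 h 28 min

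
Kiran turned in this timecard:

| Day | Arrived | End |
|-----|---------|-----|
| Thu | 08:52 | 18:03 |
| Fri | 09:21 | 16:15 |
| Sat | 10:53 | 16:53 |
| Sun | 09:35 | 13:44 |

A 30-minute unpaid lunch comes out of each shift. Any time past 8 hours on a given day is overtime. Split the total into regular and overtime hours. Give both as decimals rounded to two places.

Regular 23.55 hours, overtime 0.68 hours

Thu: 08:52–18:03 = 9 h 11 min; less 30 min break → 8 h 41 min
Fri: 09:21–16:15 = 6 h 54 min; less 30 min break → 6 h 24 min
Sat: 10:53–16:53 = 6 h 0 min; less 30 min break → 5 h 30 min
Sun: 09:35–13:44 = 4 h 9 min; less 30 min break → 3 h 39 min
Thu reg 8 h 0 min / OT 0 h 41 min; Fri reg 6 h 24 min / OT 0 h 0 min; Sat reg 5 h 30 min / OT 0 h 0 min; Sun reg 3 h 39 min / OT 0 h 0 min.
Totals: regular 23 h 33 min, overtime 0 h 41 min.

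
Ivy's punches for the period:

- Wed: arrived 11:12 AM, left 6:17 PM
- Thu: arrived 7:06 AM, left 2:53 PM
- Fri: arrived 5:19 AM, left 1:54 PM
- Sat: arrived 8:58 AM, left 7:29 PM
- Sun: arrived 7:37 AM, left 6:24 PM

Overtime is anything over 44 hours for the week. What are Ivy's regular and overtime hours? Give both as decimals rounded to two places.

Wed: 11:12 AM–6:17 PM = 7 h 5 min
Thu: 7:06 AM–2:53 PM = 7 h 47 min
Fri: 5:19 AM–1:54 PM = 8 h 35 min
Sat: 8:58 AM–7:29 PM = 10 h 31 min
Sun: 7:37 AM–6:24 PM = 10 h 47 min
Total worked: 44 h 45 min = 44.75 h.
Threshold 44 h → overtime 0 h 45 min, regular 44 h 0 min.

Regular 44.00 hours, overtime 0.75 hours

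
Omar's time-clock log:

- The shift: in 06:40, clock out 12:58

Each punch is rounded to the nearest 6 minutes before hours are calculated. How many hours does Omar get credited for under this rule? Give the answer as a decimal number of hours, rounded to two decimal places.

6.30 hours

The shift: in 06:40→06:42, out 12:58→13:00; 6 h 18 min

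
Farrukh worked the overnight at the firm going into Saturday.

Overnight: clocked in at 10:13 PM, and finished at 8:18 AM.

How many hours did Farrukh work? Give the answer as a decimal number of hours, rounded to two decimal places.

10.08 hours

Overnight: 10:13 PM → midnight = 1 h 47 min; midnight → 8:18 AM = 8 h 18 min; span 10 h 5 min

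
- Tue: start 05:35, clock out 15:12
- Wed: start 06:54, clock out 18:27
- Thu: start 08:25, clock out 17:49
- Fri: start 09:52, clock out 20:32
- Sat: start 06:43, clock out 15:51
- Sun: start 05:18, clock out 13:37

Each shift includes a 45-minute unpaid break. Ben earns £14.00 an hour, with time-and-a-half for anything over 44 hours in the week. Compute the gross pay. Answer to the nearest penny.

Tue: 05:35–15:12 = 9 h 37 min; less 45 min break → 8 h 52 min
Wed: 06:54–18:27 = 11 h 33 min; less 45 min break → 10 h 48 min
Thu: 08:25–17:49 = 9 h 24 min; less 45 min break → 8 h 39 min
Fri: 09:52–20:32 = 10 h 40 min; less 45 min break → 9 h 55 min
Sat: 06:43–15:51 = 9 h 8 min; less 45 min break → 8 h 23 min
Sun: 05:18–13:37 = 8 h 19 min; less 45 min break → 7 h 34 min
Total worked: 54 h 11 min = 3251 min.
Regular 44 h 0 min = 2640 min at £14.00/h; overtime 10 h 11 min = 611 min at £21.00/h.
Pay = (2640 × £14.00 + 611 × £21.00) ÷ 60 = £829.85.

£829.85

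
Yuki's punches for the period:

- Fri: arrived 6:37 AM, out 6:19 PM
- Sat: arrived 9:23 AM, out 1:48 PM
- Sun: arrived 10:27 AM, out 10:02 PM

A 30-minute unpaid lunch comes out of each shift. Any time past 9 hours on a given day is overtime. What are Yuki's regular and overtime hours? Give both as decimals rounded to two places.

Fri: 6:37 AM–6:19 PM = 11 h 42 min; less 30 min break → 11 h 12 min
Sat: 9:23 AM–1:48 PM = 4 h 25 min; less 30 min break → 3 h 55 min
Sun: 10:27 AM–10:02 PM = 11 h 35 min; less 30 min break → 11 h 5 min
Fri reg 9 h 0 min / OT 2 h 12 min; Sat reg 3 h 55 min / OT 0 h 0 min; Sun reg 9 h 0 min / OT 2 h 5 min.
Totals: regular 21 h 55 min, overtime 4 h 17 min.

Regular 21.92 hours, overtime 4.28 hours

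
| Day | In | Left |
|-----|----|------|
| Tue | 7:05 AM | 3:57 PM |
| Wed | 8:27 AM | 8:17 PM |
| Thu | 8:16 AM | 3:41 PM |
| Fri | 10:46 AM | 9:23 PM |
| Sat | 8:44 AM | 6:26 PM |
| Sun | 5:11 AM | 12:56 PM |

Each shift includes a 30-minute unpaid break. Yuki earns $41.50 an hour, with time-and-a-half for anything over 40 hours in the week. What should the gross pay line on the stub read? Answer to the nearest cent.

$2480.66

Tue: 7:05 AM–3:57 PM = 8 h 52 min; less 30 min break → 8 h 22 min
Wed: 8:27 AM–8:17 PM = 11 h 50 min; less 30 min break → 11 h 20 min
Thu: 8:16 AM–3:41 PM = 7 h 25 min; less 30 min break → 6 h 55 min
Fri: 10:46 AM–9:23 PM = 10 h 37 min; less 30 min break → 10 h 7 min
Sat: 8:44 AM–6:26 PM = 9 h 42 min; less 30 min break → 9 h 12 min
Sun: 5:11 AM–12:56 PM = 7 h 45 min; less 30 min break → 7 h 15 min
Total worked: 53 h 11 min = 3191 min.
Regular 40 h 0 min = 2400 min at $41.50/h; overtime 13 h 11 min = 791 min at $62.25/h.
Pay = (2400 × $41.50 + 791 × $62.25) ÷ 60 = $2480.66.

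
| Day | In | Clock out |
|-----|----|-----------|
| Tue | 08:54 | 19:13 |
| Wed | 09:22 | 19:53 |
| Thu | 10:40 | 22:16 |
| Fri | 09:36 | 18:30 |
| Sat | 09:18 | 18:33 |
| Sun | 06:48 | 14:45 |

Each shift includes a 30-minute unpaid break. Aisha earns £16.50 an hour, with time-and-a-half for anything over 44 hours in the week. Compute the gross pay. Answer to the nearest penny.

Tue: 08:54–19:13 = 10 h 19 min; less 30 min break → 9 h 49 min
Wed: 09:22–19:53 = 10 h 31 min; less 30 min break → 10 h 1 min
Thu: 10:40–22:16 = 11 h 36 min; less 30 min break → 11 h 6 min
Fri: 09:36–18:30 = 8 h 54 min; less 30 min break → 8 h 24 min
Sat: 09:18–18:33 = 9 h 15 min; less 30 min break → 8 h 45 min
Sun: 06:48–14:45 = 7 h 57 min; less 30 min break → 7 h 27 min
Total worked: 55 h 32 min = 3332 min.
Regular 44 h 0 min = 2640 min at £16.50/h; overtime 11 h 32 min = 692 min at £24.75/h.
Pay = (2640 × £16.50 + 692 × £24.75) ÷ 60 = £1011.45.

£1011.45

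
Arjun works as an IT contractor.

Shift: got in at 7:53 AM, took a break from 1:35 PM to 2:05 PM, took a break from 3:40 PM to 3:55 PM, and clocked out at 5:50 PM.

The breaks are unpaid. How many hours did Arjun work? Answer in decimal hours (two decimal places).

Shift: 7:53 AM–5:50 PM = 9 h 57 min; less 45 min break → 9 h 12 min

9.20 hours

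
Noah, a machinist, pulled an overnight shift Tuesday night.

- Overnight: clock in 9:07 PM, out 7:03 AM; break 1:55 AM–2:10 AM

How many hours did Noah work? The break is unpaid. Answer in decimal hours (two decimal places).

9.68 hours

Overnight: 9:07 PM → midnight = 2 h 53 min; midnight → 7:03 AM = 7 h 3 min; span 9 h 56 min; less 15 min break → 9 h 41 min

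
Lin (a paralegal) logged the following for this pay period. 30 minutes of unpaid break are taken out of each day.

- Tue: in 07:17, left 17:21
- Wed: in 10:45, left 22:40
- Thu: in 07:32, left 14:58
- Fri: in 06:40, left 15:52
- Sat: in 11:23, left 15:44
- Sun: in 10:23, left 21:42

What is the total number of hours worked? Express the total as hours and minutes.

Tue: 07:17–17:21 = 10 h 4 min; less 30 min break → 9 h 34 min
Wed: 10:45–22:40 = 11 h 55 min; less 30 min break → 11 h 25 min
Thu: 07:32–14:58 = 7 h 26 min; less 30 min break → 6 h 56 min
Fri: 06:40–15:52 = 9 h 12 min; less 30 min break → 8 h 42 min
Sat: 11:23–15:44 = 4 h 21 min; less 30 min break → 3 h 51 min
Sun: 10:23–21:42 = 11 h 19 min; less 30 min break → 10 h 49 min
Total: 9 h 34 min + 11 h 25 min + 6 h 56 min + 8 h 42 min + 3 h 51 min + 10 h 49 min = 51 h 17 min.

51 h 17 min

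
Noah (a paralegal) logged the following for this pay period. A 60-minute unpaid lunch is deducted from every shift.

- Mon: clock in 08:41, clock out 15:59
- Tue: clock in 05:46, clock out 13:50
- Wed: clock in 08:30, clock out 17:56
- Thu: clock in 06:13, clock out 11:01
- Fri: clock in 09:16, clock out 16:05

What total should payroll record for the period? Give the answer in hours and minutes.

Mon: 08:41–15:59 = 7 h 18 min; less 60 min break → 6 h 18 min
Tue: 05:46–13:50 = 8 h 4 min; less 60 min break → 7 h 4 min
Wed: 08:30–17:56 = 9 h 26 min; less 60 min break → 8 h 26 min
Thu: 06:13–11:01 = 4 h 48 min; less 60 min break → 3 h 48 min
Fri: 09:16–16:05 = 6 h 49 min; less 60 min break → 5 h 49 min
Total: 6 h 18 min + 7 h 4 min + 8 h 26 min + 3 h 48 min + 5 h 49 min = 31 h 25 min.

31 h 25 min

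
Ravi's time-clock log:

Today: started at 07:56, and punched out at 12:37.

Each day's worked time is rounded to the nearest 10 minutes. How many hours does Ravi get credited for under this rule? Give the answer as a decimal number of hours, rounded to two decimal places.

Today: 07:56–12:37 = 4 h 41 min → rounds to 4 h 40 min

4.67 hours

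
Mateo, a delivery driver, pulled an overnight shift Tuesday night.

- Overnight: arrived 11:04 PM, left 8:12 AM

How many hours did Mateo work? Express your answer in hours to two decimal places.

9.13 hours

Overnight: 11:04 PM → midnight = 0 h 56 min; midnight → 8:12 AM = 8 h 12 min; span 9 h 8 min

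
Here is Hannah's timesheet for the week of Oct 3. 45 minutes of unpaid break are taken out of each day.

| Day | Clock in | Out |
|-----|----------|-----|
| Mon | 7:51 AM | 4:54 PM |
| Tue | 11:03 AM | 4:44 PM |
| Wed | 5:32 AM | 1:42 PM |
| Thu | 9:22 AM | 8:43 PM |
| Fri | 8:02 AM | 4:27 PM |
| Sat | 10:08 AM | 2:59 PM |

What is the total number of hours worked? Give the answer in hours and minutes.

43 h 1 min

Mon: 7:51 AM–4:54 PM = 9 h 3 min; less 45 min break → 8 h 18 min
Tue: 11:03 AM–4:44 PM = 5 h 41 min; less 45 min break → 4 h 56 min
Wed: 5:32 AM–1:42 PM = 8 h 10 min; less 45 min break → 7 h 25 min
Thu: 9:22 AM–8:43 PM = 11 h 21 min; less 45 min break → 10 h 36 min
Fri: 8:02 AM–4:27 PM = 8 h 25 min; less 45 min break → 7 h 40 min
Sat: 10:08 AM–2:59 PM = 4 h 51 min; less 45 min break → 4 h 6 min
Total: 8 h 18 min + 4 h 56 min + 7 h 25 min + 10 h 36 min + 7 h 40 min + 4 h 6 min = 43 h 1 min.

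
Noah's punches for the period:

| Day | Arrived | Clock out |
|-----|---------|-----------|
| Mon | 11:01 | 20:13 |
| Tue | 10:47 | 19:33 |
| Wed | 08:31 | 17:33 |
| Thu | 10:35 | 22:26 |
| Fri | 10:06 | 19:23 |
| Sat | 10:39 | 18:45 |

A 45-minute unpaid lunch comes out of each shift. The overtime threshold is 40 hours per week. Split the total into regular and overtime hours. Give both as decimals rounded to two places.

Regular 40.00 hours, overtime 11.73 hours

Mon: 11:01–20:13 = 9 h 12 min; less 45 min break → 8 h 27 min
Tue: 10:47–19:33 = 8 h 46 min; less 45 min break → 8 h 1 min
Wed: 08:31–17:33 = 9 h 2 min; less 45 min break → 8 h 17 min
Thu: 10:35–22:26 = 11 h 51 min; less 45 min break → 11 h 6 min
Fri: 10:06–19:23 = 9 h 17 min; less 45 min break → 8 h 32 min
Sat: 10:39–18:45 = 8 h 6 min; less 45 min break → 7 h 21 min
Total worked: 51 h 44 min = 51.73 h.
Threshold 40 h → overtime 11 h 44 min, regular 40 h 0 min.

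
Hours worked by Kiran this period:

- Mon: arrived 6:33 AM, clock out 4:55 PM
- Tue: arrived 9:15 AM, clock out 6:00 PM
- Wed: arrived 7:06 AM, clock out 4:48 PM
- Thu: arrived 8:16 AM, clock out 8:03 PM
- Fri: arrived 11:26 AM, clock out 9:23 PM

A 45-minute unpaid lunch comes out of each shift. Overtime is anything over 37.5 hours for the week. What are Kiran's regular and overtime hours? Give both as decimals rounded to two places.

Mon: 6:33 AM–4:55 PM = 10 h 22 min; less 45 min break → 9 h 37 min
Tue: 9:15 AM–6:00 PM = 8 h 45 min; less 45 min break → 8 h 0 min
Wed: 7:06 AM–4:48 PM = 9 h 42 min; less 45 min break → 8 h 57 min
Thu: 8:16 AM–8:03 PM = 11 h 47 min; less 45 min break → 11 h 2 min
Fri: 11:26 AM–9:23 PM = 9 h 57 min; less 45 min break → 9 h 12 min
Total worked: 46 h 48 min = 46.80 h.
Threshold 37.5 h → overtime 9 h 18 min, regular 37 h 30 min.

Regular 37.50 hours, overtime 9.30 hours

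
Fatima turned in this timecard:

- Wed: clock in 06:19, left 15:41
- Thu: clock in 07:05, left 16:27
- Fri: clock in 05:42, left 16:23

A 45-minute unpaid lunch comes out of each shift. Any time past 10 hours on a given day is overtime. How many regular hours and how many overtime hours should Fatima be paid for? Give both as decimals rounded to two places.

Wed: 06:19–15:41 = 9 h 22 min; less 45 min break → 8 h 37 min
Thu: 07:05–16:27 = 9 h 22 min; less 45 min break → 8 h 37 min
Fri: 05:42–16:23 = 10 h 41 min; less 45 min break → 9 h 56 min
Wed reg 8 h 37 min / OT 0 h 0 min; Thu reg 8 h 37 min / OT 0 h 0 min; Fri reg 9 h 56 min / OT 0 h 0 min.
Totals: regular 27 h 10 min, overtime 0 h 0 min.

Regular 27.17 hours, overtime 0.00 hours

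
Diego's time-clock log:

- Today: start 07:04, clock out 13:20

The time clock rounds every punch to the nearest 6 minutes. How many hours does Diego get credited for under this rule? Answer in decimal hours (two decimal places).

6.20 hours

Today: in 07:04→07:06, out 13:20→13:18; 6 h 12 min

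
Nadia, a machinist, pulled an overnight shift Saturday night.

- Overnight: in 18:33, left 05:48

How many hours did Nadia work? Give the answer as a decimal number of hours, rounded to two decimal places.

Overnight: 18:33 → midnight = 5 h 27 min; midnight → 05:48 = 5 h 48 min; span 11 h 15 min

11.25 hours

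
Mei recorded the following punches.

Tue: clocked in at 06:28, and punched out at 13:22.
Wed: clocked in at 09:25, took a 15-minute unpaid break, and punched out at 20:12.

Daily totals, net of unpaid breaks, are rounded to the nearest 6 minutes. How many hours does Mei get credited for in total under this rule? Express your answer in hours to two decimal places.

Tue: 06:28–13:22 = 6 h 54 min → rounds to 6 h 54 min
Wed: 09:25–20:12 = 10 h 47 min − 15 min = 10 h 32 min → rounds to 10 h 30 min
Total credited: 17 h 24 min.

17.40 hours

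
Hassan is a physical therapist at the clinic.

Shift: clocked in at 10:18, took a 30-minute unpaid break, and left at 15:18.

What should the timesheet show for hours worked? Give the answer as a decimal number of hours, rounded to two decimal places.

4.50 hours

Shift: 10:18–15:18 = 5 h 0 min; less 30 min break → 4 h 30 min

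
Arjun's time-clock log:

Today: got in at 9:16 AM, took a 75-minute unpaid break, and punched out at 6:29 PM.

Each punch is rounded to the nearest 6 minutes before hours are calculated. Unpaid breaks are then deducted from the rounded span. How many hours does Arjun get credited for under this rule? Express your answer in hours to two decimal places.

7.95 hours

Today: in 9:16 AM→9:18 AM, out 6:29 PM→6:30 PM; 9 h 12 min − 75 min = 7 h 57 min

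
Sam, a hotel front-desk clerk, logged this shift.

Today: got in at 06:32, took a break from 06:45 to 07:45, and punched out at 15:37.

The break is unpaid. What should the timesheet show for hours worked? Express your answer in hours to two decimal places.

8.08 hours

Today: 06:32–15:37 = 9 h 5 min; less 60 min break → 8 h 5 min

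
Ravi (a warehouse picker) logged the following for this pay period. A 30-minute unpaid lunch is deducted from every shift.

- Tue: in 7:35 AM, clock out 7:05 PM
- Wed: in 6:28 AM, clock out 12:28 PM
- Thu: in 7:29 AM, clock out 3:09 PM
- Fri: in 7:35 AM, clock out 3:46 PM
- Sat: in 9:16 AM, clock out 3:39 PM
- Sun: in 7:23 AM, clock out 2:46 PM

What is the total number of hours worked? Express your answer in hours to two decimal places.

Tue: 7:35 AM–7:05 PM = 11 h 30 min; less 30 min break → 11 h 0 min
Wed: 6:28 AM–12:28 PM = 6 h 0 min; less 30 min break → 5 h 30 min
Thu: 7:29 AM–3:09 PM = 7 h 40 min; less 30 min break → 7 h 10 min
Fri: 7:35 AM–3:46 PM = 8 h 11 min; less 30 min break → 7 h 41 min
Sat: 9:16 AM–3:39 PM = 6 h 23 min; less 30 min break → 5 h 53 min
Sun: 7:23 AM–2:46 PM = 7 h 23 min; less 30 min break → 6 h 53 min
Total: 11 h 0 min + 5 h 30 min + 7 h 10 min + 7 h 41 min + 5 h 53 min + 6 h 53 min = 44 h 7 min.

44.12 hours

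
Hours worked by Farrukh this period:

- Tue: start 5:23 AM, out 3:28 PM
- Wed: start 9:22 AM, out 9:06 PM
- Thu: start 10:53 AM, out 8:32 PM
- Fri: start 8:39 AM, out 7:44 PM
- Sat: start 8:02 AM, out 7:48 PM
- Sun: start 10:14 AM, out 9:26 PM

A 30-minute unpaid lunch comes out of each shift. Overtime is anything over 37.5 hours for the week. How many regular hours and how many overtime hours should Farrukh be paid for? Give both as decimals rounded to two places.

Tue: 5:23 AM–3:28 PM = 10 h 5 min; less 30 min break → 9 h 35 min
Wed: 9:22 AM–9:06 PM = 11 h 44 min; less 30 min break → 11 h 14 min
Thu: 10:53 AM–8:32 PM = 9 h 39 min; less 30 min break → 9 h 9 min
Fri: 8:39 AM–7:44 PM = 11 h 5 min; less 30 min break → 10 h 35 min
Sat: 8:02 AM–7:48 PM = 11 h 46 min; less 30 min break → 11 h 16 min
Sun: 10:14 AM–9:26 PM = 11 h 12 min; less 30 min break → 10 h 42 min
Total worked: 62 h 31 min = 62.52 h.
Threshold 37.5 h → overtime 25 h 1 min, regular 37 h 30 min.

Regular 37.50 hours, overtime 25.02 hours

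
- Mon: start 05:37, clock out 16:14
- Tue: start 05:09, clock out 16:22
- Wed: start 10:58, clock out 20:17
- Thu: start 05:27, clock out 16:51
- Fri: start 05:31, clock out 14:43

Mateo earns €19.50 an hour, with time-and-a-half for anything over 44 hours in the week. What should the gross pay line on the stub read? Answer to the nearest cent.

€1084.69

Mon: 05:37–16:14 = 10 h 37 min
Tue: 05:09–16:22 = 11 h 13 min
Wed: 10:58–20:17 = 9 h 19 min
Thu: 05:27–16:51 = 11 h 24 min
Fri: 05:31–14:43 = 9 h 12 min
Total worked: 51 h 45 min = 3105 min.
Regular 44 h 0 min = 2640 min at €19.50/h; overtime 7 h 45 min = 465 min at €29.25/h.
Pay = (2640 × €19.50 + 465 × €29.25) ÷ 60 = €1084.69.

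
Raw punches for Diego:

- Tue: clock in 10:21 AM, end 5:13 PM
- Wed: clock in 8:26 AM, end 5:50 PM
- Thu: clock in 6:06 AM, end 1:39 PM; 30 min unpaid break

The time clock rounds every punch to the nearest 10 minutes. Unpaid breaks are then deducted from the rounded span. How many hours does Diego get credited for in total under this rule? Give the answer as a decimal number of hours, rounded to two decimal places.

23.17 hours

Tue: in 10:21 AM→10:20 AM, out 5:13 PM→5:10 PM; 6 h 50 min
Wed: in 8:26 AM→8:30 AM, out 5:50 PM→5:50 PM; 9 h 20 min
Thu: in 6:06 AM→6:10 AM, out 1:39 PM→1:40 PM; 7 h 30 min − 30 min = 7 h 0 min
Total credited: 23 h 10 min.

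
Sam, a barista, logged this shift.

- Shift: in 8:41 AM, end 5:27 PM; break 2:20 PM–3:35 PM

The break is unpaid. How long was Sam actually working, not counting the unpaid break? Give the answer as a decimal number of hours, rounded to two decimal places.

7.52 hours

Shift: 8:41 AM–5:27 PM = 8 h 46 min; less 75 min break → 7 h 31 min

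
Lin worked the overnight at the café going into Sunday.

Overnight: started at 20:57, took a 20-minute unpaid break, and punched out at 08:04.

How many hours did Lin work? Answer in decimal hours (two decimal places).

Overnight: 20:57 → midnight = 3 h 3 min; midnight → 08:04 = 8 h 4 min; span 11 h 7 min; less 20 min break → 10 h 47 min

10.78 hours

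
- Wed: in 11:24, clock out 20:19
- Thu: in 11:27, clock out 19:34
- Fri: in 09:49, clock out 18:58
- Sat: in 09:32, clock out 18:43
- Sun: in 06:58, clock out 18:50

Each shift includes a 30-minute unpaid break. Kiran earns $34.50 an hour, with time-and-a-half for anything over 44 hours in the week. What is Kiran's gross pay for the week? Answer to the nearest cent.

$1555.95

Wed: 11:24–20:19 = 8 h 55 min; less 30 min break → 8 h 25 min
Thu: 11:27–19:34 = 8 h 7 min; less 30 min break → 7 h 37 min
Fri: 09:49–18:58 = 9 h 9 min; less 30 min break → 8 h 39 min
Sat: 09:32–18:43 = 9 h 11 min; less 30 min break → 8 h 41 min
Sun: 06:58–18:50 = 11 h 52 min; less 30 min break → 11 h 22 min
Total worked: 44 h 44 min = 2684 min.
Regular 44 h 0 min = 2640 min at $34.50/h; overtime 0 h 44 min = 44 min at $51.75/h.
Pay = (2640 × $34.50 + 44 × $51.75) ÷ 60 = $1555.95.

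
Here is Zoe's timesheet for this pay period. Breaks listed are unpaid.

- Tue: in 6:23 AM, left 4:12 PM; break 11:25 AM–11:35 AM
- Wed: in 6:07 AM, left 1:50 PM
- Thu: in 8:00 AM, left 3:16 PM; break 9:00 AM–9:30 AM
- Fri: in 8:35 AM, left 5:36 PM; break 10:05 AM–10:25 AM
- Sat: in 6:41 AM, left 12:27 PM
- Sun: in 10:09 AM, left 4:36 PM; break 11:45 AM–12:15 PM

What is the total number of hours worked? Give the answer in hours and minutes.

Tue: 6:23 AM–4:12 PM = 9 h 49 min; less 10 min break → 9 h 39 min
Wed: 6:07 AM–1:50 PM = 7 h 43 min
Thu: 8:00 AM–3:16 PM = 7 h 16 min; less 30 min break → 6 h 46 min
Fri: 8:35 AM–5:36 PM = 9 h 1 min; less 20 min break → 8 h 41 min
Sat: 6:41 AM–12:27 PM = 5 h 46 min
Sun: 10:09 AM–4:36 PM = 6 h 27 min; less 30 min break → 5 h 57 min
Total: 9 h 39 min + 7 h 43 min + 6 h 46 min + 8 h 41 min + 5 h 46 min + 5 h 57 min = 44 h 32 min.

44 h 32 min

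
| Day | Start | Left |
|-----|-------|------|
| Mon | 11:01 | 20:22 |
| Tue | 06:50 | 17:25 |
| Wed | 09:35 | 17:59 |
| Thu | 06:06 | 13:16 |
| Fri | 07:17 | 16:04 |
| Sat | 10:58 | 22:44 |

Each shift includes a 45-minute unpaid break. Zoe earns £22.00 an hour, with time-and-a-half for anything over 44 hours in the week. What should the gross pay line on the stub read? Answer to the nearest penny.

Mon: 11:01–20:22 = 9 h 21 min; less 45 min break → 8 h 36 min
Tue: 06:50–17:25 = 10 h 35 min; less 45 min break → 9 h 50 min
Wed: 09:35–17:59 = 8 h 24 min; less 45 min break → 7 h 39 min
Thu: 06:06–13:16 = 7 h 10 min; less 45 min break → 6 h 25 min
Fri: 07:17–16:04 = 8 h 47 min; less 45 min break → 8 h 2 min
Sat: 10:58–22:44 = 11 h 46 min; less 45 min break → 11 h 1 min
Total worked: 51 h 33 min = 3093 min.
Regular 44 h 0 min = 2640 min at £22.00/h; overtime 7 h 33 min = 453 min at £33.00/h.
Pay = (2640 × £22.00 + 453 × £33.00) ÷ 60 = £1217.15.

£1217.15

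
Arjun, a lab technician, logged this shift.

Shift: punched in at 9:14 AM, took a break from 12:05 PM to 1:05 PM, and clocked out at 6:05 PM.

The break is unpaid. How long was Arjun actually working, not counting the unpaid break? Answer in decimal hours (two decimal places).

Shift: 9:14 AM–6:05 PM = 8 h 51 min; less 60 min break → 7 h 51 min

7.85 hours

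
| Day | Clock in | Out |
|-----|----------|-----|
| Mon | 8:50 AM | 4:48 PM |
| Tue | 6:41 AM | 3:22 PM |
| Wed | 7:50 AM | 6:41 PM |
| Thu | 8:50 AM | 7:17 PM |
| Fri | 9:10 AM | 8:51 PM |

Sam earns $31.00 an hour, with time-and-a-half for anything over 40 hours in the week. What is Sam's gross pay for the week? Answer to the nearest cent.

Mon: 8:50 AM–4:48 PM = 7 h 58 min
Tue: 6:41 AM–3:22 PM = 8 h 41 min
Wed: 7:50 AM–6:41 PM = 10 h 51 min
Thu: 8:50 AM–7:17 PM = 10 h 27 min
Fri: 9:10 AM–8:51 PM = 11 h 41 min
Total worked: 49 h 38 min = 2978 min.
Regular 40 h 0 min = 2400 min at $31.00/h; overtime 9 h 38 min = 578 min at $46.50/h.
Pay = (2400 × $31.00 + 578 × $46.50) ÷ 60 = $1687.95.

$1687.95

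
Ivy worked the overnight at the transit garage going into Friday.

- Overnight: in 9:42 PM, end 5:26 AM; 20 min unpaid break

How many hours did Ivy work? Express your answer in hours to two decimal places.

7.40 hours

Overnight: 9:42 PM → midnight = 2 h 18 min; midnight → 5:26 AM = 5 h 26 min; span 7 h 44 min; less 20 min break → 7 h 24 min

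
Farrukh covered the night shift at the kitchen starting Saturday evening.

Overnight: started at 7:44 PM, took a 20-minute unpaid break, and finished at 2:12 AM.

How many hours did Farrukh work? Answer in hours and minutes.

Overnight: 7:44 PM → midnight = 4 h 16 min; midnight → 2:12 AM = 2 h 12 min; span 6 h 28 min; less 20 min break → 6 h 8 min

6 h 8 min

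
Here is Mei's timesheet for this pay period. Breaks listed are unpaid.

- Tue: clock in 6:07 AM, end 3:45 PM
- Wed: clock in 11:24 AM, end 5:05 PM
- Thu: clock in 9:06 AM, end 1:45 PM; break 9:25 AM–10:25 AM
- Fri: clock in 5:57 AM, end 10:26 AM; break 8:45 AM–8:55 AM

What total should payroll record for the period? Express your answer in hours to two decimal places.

Tue: 6:07 AM–3:45 PM = 9 h 38 min
Wed: 11:24 AM–5:05 PM = 5 h 41 min
Thu: 9:06 AM–1:45 PM = 4 h 39 min; less 60 min break → 3 h 39 min
Fri: 5:57 AM–10:26 AM = 4 h 29 min; less 10 min break → 4 h 19 min
Total: 9 h 38 min + 5 h 41 min + 3 h 39 min + 4 h 19 min = 23 h 17 min.

23.28 hours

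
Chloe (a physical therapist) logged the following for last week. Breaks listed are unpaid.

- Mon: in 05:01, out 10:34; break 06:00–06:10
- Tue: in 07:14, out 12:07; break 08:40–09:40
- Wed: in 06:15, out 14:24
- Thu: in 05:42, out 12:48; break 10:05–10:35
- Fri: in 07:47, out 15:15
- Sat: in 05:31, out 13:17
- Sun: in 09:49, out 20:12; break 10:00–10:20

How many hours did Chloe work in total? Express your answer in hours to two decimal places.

Mon: 05:01–10:34 = 5 h 33 min; less 10 min break → 5 h 23 min
Tue: 07:14–12:07 = 4 h 53 min; less 60 min break → 3 h 53 min
Wed: 06:15–14:24 = 8 h 9 min
Thu: 05:42–12:48 = 7 h 6 min; less 30 min break → 6 h 36 min
Fri: 07:47–15:15 = 7 h 28 min
Sat: 05:31–13:17 = 7 h 46 min
Sun: 09:49–20:12 = 10 h 23 min; less 20 min break → 10 h 3 min
Total: 5 h 23 min + 3 h 53 min + 8 h 9 min + 6 h 36 min + 7 h 28 min + 7 h 46 min + 10 h 3 min = 49 h 18 min.

49.30 hours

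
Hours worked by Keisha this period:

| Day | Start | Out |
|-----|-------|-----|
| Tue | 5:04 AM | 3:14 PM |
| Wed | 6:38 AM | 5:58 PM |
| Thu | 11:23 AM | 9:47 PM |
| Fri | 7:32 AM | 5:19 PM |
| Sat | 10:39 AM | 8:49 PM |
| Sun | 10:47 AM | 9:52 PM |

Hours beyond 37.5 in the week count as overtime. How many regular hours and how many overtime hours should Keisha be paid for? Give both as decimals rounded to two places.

Tue: 5:04 AM–3:14 PM = 10 h 10 min
Wed: 6:38 AM–5:58 PM = 11 h 20 min
Thu: 11:23 AM–9:47 PM = 10 h 24 min
Fri: 7:32 AM–5:19 PM = 9 h 47 min
Sat: 10:39 AM–8:49 PM = 10 h 10 min
Sun: 10:47 AM–9:52 PM = 11 h 5 min
Total worked: 62 h 56 min = 62.93 h.
Threshold 37.5 h → overtime 25 h 26 min, regular 37 h 30 min.

Regular 37.50 hours, overtime 25.43 hours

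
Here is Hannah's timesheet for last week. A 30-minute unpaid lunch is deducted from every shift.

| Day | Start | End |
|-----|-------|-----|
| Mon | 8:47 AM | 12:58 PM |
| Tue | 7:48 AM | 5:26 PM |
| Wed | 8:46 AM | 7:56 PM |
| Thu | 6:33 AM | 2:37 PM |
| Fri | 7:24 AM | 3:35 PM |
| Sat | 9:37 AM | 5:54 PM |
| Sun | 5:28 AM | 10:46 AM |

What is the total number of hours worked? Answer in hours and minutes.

51 h 19 min

Mon: 8:47 AM–12:58 PM = 4 h 11 min; less 30 min break → 3 h 41 min
Tue: 7:48 AM–5:26 PM = 9 h 38 min; less 30 min break → 9 h 8 min
Wed: 8:46 AM–7:56 PM = 11 h 10 min; less 30 min break → 10 h 40 min
Thu: 6:33 AM–2:37 PM = 8 h 4 min; less 30 min break → 7 h 34 min
Fri: 7:24 AM–3:35 PM = 8 h 11 min; less 30 min break → 7 h 41 min
Sat: 9:37 AM–5:54 PM = 8 h 17 min; less 30 min break → 7 h 47 min
Sun: 5:28 AM–10:46 AM = 5 h 18 min; less 30 min break → 4 h 48 min
Total: 3 h 41 min + 9 h 8 min + 10 h 40 min + 7 h 34 min + 7 h 41 min + 7 h 47 min + 4 h 48 min = 51 h 19 min.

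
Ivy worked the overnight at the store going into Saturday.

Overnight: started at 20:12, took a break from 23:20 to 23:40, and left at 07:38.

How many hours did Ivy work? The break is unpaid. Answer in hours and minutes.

Overnight: 20:12 → midnight = 3 h 48 min; midnight → 07:38 = 7 h 38 min; span 11 h 26 min; less 20 min break → 11 h 6 min

11 h 6 min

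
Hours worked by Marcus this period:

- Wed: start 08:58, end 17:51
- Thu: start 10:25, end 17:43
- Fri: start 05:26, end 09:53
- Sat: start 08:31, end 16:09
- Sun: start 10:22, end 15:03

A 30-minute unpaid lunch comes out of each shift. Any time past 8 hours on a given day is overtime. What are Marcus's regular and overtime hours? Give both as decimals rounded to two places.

Wed: 08:58–17:51 = 8 h 53 min; less 30 min break → 8 h 23 min
Thu: 10:25–17:43 = 7 h 18 min; less 30 min break → 6 h 48 min
Fri: 05:26–09:53 = 4 h 27 min; less 30 min break → 3 h 57 min
Sat: 08:31–16:09 = 7 h 38 min; less 30 min break → 7 h 8 min
Sun: 10:22–15:03 = 4 h 41 min; less 30 min break → 4 h 11 min
Wed reg 8 h 0 min / OT 0 h 23 min; Thu reg 6 h 48 min / OT 0 h 0 min; Fri reg 3 h 57 min / OT 0 h 0 min; Sat reg 7 h 8 min / OT 0 h 0 min; Sun reg 4 h 11 min / OT 0 h 0 min.
Totals: regular 30 h 4 min, overtime 0 h 23 min.

Regular 30.07 hours, overtime 0.38 hours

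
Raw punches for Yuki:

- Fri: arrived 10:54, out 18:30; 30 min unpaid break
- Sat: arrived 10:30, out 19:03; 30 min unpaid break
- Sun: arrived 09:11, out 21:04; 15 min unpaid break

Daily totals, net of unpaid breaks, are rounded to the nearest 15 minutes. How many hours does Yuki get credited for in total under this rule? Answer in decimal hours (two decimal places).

Fri: 10:54–18:30 = 7 h 36 min − 30 min = 7 h 6 min → rounds to 7 h 0 min
Sat: 10:30–19:03 = 8 h 33 min − 30 min = 8 h 3 min → rounds to 8 h 0 min
Sun: 09:11–21:04 = 11 h 53 min − 15 min = 11 h 38 min → rounds to 11 h 45 min
Total credited: 26 h 45 min.

26.75 hours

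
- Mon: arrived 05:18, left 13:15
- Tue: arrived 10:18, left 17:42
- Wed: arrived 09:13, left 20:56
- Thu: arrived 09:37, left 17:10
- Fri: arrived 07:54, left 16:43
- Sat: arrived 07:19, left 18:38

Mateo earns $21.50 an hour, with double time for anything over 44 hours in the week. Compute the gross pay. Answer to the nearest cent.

Mon: 05:18–13:15 = 7 h 57 min
Tue: 10:18–17:42 = 7 h 24 min
Wed: 09:13–20:56 = 11 h 43 min
Thu: 09:37–17:10 = 7 h 33 min
Fri: 07:54–16:43 = 8 h 49 min
Sat: 07:19–18:38 = 11 h 19 min
Total worked: 54 h 45 min = 3285 min.
Regular 44 h 0 min = 2640 min at $21.50/h; overtime 10 h 45 min = 645 min at $43.00/h.
Pay = (2640 × $21.50 + 645 × $43.00) ÷ 60 = $1408.25.

$1408.25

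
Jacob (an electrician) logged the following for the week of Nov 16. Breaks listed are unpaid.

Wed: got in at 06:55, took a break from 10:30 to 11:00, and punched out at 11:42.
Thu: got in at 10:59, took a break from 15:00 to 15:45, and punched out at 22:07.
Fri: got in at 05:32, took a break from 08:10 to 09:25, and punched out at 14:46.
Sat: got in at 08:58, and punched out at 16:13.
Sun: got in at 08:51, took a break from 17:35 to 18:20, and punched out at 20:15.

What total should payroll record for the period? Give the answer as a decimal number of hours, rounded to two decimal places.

Wed: 06:55–11:42 = 4 h 47 min; less 30 min break → 4 h 17 min
Thu: 10:59–22:07 = 11 h 8 min; less 45 min break → 10 h 23 min
Fri: 05:32–14:46 = 9 h 14 min; less 75 min break → 7 h 59 min
Sat: 08:58–16:13 = 7 h 15 min
Sun: 08:51–20:15 = 11 h 24 min; less 45 min break → 10 h 39 min
Total: 4 h 17 min + 10 h 23 min + 7 h 59 min + 7 h 15 min + 10 h 39 min = 40 h 33 min.

40.55 hours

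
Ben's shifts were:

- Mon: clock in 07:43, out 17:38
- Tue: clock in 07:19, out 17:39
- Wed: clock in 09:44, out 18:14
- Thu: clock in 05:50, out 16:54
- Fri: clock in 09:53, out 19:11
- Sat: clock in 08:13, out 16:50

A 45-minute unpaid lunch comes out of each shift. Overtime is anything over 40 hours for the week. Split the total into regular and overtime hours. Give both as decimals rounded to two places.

Mon: 07:43–17:38 = 9 h 55 min; less 45 min break → 9 h 10 min
Tue: 07:19–17:39 = 10 h 20 min; less 45 min break → 9 h 35 min
Wed: 09:44–18:14 = 8 h 30 min; less 45 min break → 7 h 45 min
Thu: 05:50–16:54 = 11 h 4 min; less 45 min break → 10 h 19 min
Fri: 09:53–19:11 = 9 h 18 min; less 45 min break → 8 h 33 min
Sat: 08:13–16:50 = 8 h 37 min; less 45 min break → 7 h 52 min
Total worked: 53 h 14 min = 53.23 h.
Threshold 40 h → overtime 13 h 14 min, regular 40 h 0 min.

Regular 40.00 hours, overtime 13.23 hours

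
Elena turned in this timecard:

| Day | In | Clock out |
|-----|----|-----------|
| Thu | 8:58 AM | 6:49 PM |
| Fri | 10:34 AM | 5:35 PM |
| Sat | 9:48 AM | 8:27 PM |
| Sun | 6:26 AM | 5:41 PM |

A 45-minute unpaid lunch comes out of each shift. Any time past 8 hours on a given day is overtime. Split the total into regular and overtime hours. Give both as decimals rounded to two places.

Thu: 8:58 AM–6:49 PM = 9 h 51 min; less 45 min break → 9 h 6 min
Fri: 10:34 AM–5:35 PM = 7 h 1 min; less 45 min break → 6 h 16 min
Sat: 9:48 AM–8:27 PM = 10 h 39 min; less 45 min break → 9 h 54 min
Sun: 6:26 AM–5:41 PM = 11 h 15 min; less 45 min break → 10 h 30 min
Thu reg 8 h 0 min / OT 1 h 6 min; Fri reg 6 h 16 min / OT 0 h 0 min; Sat reg 8 h 0 min / OT 1 h 54 min; Sun reg 8 h 0 min / OT 2 h 30 min.
Totals: regular 30 h 16 min, overtime 5 h 30 min.

Regular 30.27 hours, overtime 5.50 hours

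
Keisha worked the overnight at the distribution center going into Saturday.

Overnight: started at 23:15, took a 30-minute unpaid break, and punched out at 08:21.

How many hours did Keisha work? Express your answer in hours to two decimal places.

8.60 hours

Overnight: 23:15 → midnight = 0 h 45 min; midnight → 08:21 = 8 h 21 min; span 9 h 6 min; less 30 min break → 8 h 36 min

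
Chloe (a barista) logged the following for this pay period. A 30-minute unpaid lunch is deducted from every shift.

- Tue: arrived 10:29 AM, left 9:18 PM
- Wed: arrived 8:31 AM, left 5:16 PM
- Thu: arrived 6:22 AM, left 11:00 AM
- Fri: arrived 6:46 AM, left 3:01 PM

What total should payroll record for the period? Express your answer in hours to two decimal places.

30.45 hours

Tue: 10:29 AM–9:18 PM = 10 h 49 min; less 30 min break → 10 h 19 min
Wed: 8:31 AM–5:16 PM = 8 h 45 min; less 30 min break → 8 h 15 min
Thu: 6:22 AM–11:00 AM = 4 h 38 min; less 30 min break → 4 h 8 min
Fri: 6:46 AM–3:01 PM = 8 h 15 min; less 30 min break → 7 h 45 min
Total: 10 h 19 min + 8 h 15 min + 4 h 8 min + 7 h 45 min = 30 h 27 min.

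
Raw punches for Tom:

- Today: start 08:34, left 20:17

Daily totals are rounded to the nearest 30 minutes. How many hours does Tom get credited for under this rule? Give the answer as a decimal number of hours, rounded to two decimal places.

11.50 hours

Today: 08:34–20:17 = 11 h 43 min → rounds to 11 h 30 min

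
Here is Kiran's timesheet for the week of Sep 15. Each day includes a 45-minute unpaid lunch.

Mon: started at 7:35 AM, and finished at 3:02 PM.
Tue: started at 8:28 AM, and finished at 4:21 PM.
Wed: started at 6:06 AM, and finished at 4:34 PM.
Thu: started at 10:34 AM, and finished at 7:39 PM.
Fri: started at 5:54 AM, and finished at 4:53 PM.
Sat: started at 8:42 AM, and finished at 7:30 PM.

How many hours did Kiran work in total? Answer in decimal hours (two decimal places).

52.17 hours

Mon: 7:35 AM–3:02 PM = 7 h 27 min; less 45 min break → 6 h 42 min
Tue: 8:28 AM–4:21 PM = 7 h 53 min; less 45 min break → 7 h 8 min
Wed: 6:06 AM–4:34 PM = 10 h 28 min; less 45 min break → 9 h 43 min
Thu: 10:34 AM–7:39 PM = 9 h 5 min; less 45 min break → 8 h 20 min
Fri: 5:54 AM–4:53 PM = 10 h 59 min; less 45 min break → 10 h 14 min
Sat: 8:42 AM–7:30 PM = 10 h 48 min; less 45 min break → 10 h 3 min
Total: 6 h 42 min + 7 h 8 min + 9 h 43 min + 8 h 20 min + 10 h 14 min + 10 h 3 min = 52 h 10 min.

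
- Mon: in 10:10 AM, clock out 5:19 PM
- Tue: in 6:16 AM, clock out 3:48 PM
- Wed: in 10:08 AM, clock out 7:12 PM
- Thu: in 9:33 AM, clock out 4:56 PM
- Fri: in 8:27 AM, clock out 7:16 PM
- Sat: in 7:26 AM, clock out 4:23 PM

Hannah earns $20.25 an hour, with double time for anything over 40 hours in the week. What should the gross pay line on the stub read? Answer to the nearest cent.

Mon: 10:10 AM–5:19 PM = 7 h 9 min
Tue: 6:16 AM–3:48 PM = 9 h 32 min
Wed: 10:08 AM–7:12 PM = 9 h 4 min
Thu: 9:33 AM–4:56 PM = 7 h 23 min
Fri: 8:27 AM–7:16 PM = 10 h 49 min
Sat: 7:26 AM–4:23 PM = 8 h 57 min
Total worked: 52 h 54 min = 3174 min.
Regular 40 h 0 min = 2400 min at $20.25/h; overtime 12 h 54 min = 774 min at $40.50/h.
Pay = (2400 × $20.25 + 774 × $40.50) ÷ 60 = $1332.45.

$1332.45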